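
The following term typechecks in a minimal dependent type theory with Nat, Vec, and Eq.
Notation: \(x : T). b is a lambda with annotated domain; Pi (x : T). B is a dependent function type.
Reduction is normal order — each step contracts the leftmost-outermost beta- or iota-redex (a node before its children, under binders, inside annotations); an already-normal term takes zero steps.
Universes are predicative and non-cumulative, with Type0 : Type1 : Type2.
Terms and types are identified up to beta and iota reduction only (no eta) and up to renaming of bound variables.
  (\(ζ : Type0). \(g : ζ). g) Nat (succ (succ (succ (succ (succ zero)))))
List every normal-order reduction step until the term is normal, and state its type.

normal-order reduction sequence:
  (\(ζ : Type0). \(g : ζ). g) Nat (succ (succ (succ (succ (succ zero)))))
  ~> (\(ζ : Nat). ζ) (succ (succ (succ (succ (succ zero)))))
  ~> succ (succ (succ (succ (succ zero))))
inferred type:
  Nat


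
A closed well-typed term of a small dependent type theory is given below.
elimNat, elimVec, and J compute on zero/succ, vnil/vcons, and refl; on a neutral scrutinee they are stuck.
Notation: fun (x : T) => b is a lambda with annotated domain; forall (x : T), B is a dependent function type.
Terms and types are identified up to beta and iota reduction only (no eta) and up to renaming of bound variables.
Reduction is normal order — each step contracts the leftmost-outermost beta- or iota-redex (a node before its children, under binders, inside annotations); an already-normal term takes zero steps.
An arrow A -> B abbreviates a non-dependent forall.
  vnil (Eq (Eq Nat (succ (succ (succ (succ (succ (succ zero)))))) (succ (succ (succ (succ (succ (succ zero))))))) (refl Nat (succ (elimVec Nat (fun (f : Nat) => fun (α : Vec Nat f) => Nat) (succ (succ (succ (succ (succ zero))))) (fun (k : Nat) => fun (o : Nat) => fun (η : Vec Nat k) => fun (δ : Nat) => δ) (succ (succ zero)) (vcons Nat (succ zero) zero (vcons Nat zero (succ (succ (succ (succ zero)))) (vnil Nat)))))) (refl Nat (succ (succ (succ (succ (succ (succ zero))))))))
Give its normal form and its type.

reduced normal form:
  vnil (Eq (Eq Nat (succ (succ (succ (succ (succ (succ zero)))))) (succ (succ (succ (succ (succ (succ zero))))))) (refl Nat (succ (succ (succ (succ (succ (succ zero))))))) (refl Nat (succ (succ (succ (succ (succ (succ zero))))))))
the term's type:
  Vec (Eq (Eq Nat (succ (succ (succ (succ (succ (succ zero)))))) (succ (succ (succ (succ (succ (succ zero))))))) (refl Nat (succ (succ (succ (succ (succ (succ zero))))))) (refl Nat (succ (succ (succ (succ (succ (succ zero)))))))) zero
observation: the first redex contracted is an elimVec iota-redex; the normal form is reached in 11 normal-order steps.


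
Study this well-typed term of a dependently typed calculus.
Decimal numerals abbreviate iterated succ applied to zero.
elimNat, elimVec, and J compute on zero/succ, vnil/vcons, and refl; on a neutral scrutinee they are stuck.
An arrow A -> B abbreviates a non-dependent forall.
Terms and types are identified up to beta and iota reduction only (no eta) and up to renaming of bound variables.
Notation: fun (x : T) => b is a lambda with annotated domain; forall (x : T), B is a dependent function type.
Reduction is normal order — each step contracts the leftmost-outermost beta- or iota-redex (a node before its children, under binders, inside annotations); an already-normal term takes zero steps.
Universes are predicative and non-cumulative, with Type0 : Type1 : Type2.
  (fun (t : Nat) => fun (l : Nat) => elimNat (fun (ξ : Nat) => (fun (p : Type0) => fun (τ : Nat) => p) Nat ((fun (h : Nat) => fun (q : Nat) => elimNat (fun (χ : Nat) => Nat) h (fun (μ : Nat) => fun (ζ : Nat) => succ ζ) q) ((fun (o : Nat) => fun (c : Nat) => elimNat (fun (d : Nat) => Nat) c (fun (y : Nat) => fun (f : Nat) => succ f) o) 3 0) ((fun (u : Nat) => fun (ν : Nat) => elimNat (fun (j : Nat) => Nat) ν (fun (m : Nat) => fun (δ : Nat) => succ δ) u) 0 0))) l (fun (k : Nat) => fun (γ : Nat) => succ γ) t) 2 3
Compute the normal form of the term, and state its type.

resulting normal form:
  5
type:
  Nat


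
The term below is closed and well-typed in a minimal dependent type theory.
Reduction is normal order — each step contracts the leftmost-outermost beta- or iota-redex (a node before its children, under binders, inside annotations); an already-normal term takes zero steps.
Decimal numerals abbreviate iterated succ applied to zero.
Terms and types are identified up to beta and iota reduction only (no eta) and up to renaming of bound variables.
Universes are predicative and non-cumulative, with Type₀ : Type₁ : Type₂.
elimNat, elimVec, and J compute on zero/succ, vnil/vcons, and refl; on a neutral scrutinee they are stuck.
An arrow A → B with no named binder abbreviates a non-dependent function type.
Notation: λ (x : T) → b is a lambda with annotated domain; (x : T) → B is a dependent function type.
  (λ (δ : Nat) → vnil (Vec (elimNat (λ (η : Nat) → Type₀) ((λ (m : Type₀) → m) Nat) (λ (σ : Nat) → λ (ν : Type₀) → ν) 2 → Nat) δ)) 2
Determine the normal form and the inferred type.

reduced normal form:
  vnil (Vec (Nat → Nat) 2)
type:
  Vec (Vec (Nat → Nat) 2) 0


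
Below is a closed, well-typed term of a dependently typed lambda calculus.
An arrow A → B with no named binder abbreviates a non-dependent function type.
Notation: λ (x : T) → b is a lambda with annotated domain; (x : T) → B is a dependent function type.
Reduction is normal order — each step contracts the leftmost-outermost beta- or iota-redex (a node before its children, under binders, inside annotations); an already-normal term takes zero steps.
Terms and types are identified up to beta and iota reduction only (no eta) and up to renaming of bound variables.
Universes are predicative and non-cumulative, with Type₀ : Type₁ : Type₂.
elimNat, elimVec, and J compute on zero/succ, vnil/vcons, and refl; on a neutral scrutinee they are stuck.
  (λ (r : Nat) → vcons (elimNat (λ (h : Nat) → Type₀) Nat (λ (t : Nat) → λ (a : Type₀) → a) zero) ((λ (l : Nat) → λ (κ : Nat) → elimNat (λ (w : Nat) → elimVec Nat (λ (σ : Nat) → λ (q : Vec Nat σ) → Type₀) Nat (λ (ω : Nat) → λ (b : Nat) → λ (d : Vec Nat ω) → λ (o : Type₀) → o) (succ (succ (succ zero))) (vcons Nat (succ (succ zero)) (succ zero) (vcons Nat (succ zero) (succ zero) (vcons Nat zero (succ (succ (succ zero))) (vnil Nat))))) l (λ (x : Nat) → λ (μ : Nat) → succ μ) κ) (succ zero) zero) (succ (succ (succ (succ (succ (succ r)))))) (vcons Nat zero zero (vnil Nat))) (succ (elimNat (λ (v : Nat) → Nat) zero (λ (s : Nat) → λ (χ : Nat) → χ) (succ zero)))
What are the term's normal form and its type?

normal form:
  vcons Nat (succ zero) (succ (succ (succ (succ (succ (succ (succ zero))))))) (vcons Nat zero zero (vnil Nat))
type:
  Vec Nat (succ (succ zero))
observation: the first redex contracted is a beta-redex; the normal form is reached in 9 normal-order steps.


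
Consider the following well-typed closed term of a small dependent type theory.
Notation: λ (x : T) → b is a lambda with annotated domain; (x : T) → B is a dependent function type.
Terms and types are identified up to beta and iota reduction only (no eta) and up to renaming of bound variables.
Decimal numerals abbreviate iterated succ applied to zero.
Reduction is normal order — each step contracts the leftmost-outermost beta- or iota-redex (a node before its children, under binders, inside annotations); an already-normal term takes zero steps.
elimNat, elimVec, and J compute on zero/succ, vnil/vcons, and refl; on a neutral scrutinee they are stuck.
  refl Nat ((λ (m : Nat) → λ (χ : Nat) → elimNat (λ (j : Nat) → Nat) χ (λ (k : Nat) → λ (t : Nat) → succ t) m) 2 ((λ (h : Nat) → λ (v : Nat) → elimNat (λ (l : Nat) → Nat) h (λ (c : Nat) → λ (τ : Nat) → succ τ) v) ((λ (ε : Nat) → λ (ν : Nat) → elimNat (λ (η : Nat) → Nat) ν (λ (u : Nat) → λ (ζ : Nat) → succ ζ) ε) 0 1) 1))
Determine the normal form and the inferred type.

reduced normal form:
  refl Nat 4
inferred type:
  Eq Nat 4 4


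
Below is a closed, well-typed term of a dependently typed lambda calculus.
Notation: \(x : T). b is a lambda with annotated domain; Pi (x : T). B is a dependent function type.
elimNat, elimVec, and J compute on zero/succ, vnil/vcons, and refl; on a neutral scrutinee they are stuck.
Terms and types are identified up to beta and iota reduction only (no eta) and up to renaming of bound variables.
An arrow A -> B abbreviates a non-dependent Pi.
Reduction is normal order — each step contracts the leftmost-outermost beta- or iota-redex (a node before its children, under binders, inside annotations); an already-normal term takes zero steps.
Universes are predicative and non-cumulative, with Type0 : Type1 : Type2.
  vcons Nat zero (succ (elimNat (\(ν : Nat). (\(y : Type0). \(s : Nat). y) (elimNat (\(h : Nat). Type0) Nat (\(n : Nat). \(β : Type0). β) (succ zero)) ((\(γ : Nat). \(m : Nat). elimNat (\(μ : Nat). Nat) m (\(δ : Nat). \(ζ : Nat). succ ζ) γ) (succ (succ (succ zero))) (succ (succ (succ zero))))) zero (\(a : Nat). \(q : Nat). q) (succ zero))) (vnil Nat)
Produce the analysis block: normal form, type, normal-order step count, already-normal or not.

resulting normal form:
  vcons Nat zero (succ zero) (vnil Nat)
the term's type:
  Vec Nat (succ zero)
reduction steps (normal order): 4
already normal: no
first redex: an elimNat iota-redex


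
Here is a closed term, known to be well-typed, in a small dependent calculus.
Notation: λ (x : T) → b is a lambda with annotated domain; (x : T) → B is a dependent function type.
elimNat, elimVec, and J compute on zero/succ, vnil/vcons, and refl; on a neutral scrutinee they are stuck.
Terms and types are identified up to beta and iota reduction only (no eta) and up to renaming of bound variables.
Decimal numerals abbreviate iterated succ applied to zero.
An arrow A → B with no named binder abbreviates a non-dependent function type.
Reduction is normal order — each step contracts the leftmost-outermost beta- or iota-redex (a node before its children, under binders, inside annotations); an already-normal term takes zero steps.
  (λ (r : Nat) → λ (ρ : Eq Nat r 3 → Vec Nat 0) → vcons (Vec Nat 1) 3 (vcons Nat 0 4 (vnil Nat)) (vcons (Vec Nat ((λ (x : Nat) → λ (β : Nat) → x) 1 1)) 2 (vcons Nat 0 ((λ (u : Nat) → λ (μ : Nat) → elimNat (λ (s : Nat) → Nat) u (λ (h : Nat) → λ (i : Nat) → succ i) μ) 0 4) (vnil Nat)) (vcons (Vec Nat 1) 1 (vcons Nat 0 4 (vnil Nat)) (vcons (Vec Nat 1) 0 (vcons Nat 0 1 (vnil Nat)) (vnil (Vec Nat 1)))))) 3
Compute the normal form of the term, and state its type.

resulting normal form:
  λ (r : Eq Nat 3 3 → Vec Nat 0) → vcons (Vec Nat 1) 3 (vcons Nat 0 4 (vnil Nat)) (vcons (Vec Nat 1) 2 (vcons Nat 0 4 (vnil Nat)) (vcons (Vec Nat 1) 1 (vcons Nat 0 4 (vnil Nat)) (vcons (Vec Nat 1) 0 (vcons Nat 0 1 (vnil Nat)) (vnil (Vec Nat 1)))))
the term's type:
  (Eq Nat 3 3 → Vec Nat 0) → Vec (Vec Nat 1) 4
observation: 18 normal-order steps normalize the term, beginning with a beta-redex.


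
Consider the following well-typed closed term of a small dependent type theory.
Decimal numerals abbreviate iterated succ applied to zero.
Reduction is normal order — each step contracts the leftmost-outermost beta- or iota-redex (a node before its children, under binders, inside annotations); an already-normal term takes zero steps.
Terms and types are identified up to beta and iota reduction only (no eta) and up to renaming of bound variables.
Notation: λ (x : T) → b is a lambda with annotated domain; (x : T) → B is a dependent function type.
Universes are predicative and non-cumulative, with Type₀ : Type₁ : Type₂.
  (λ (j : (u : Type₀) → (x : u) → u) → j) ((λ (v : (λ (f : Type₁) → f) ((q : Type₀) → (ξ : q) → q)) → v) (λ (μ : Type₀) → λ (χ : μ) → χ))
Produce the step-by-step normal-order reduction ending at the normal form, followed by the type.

normal-order reduction sequence:
  (λ (j : (u : Type₀) → (x : u) → u) → j) ((λ (v : (λ (f : Type₁) → f) ((q : Type₀) → (ξ : q) → q)) → v) (λ (μ : Type₀) → λ (χ : μ) → χ))
  ~> (λ (j : (λ (u : Type₁) → u) ((x : Type₀) → (v : x) → x)) → j) (λ (f : Type₀) → λ (q : f) → q)
  ~> λ (j : Type₀) → λ (u : j) → u
type:
  (j : Type₀) → (u : j) → j


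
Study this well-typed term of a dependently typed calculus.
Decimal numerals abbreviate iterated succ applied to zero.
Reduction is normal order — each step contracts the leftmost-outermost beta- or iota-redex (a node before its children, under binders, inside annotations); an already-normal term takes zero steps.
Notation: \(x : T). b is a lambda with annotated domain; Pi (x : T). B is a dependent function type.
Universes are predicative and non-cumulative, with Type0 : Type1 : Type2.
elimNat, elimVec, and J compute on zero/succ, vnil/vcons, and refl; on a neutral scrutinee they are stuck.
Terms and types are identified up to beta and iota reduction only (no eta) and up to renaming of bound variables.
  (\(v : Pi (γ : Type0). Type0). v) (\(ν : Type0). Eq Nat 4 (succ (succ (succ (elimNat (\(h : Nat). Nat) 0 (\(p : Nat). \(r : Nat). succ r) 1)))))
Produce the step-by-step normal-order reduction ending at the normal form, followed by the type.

normal-order reduction:
  (\(v : Pi (γ : Type0). Type0). v) (\(ν : Type0). Eq Nat 4 (succ (succ (succ (elimNat (\(h : Nat). Nat) 0 (\(p : Nat). \(r : Nat). succ r) 1)))))
  ~> \(v : Type0). Eq Nat 4 (succ (succ (succ (elimNat (\(γ : Nat). Nat) 0 (\(ν : Nat). \(h : Nat). succ h) 1))))
  ~> \(v : Type0). Eq Nat 4 (succ (succ (succ ((\(γ : Nat). \(ν : Nat). succ ν) 0 (elimNat (\(h : Nat). Nat) 0 (\(p : Nat). \(r : Nat). succ r) 0)))))
  ~> \(v : Type0). Eq Nat 4 (succ (succ (succ ((\(γ : Nat). succ γ) (elimNat (\(ν : Nat). Nat) 0 (\(h : Nat). \(p : Nat). succ p) 0)))))
  ~> \(v : Type0). Eq Nat 4 (succ (succ (succ (succ (elimNat (\(γ : Nat). Nat) 0 (\(ν : Nat). \(h : Nat). succ h) 0)))))
  ~> \(v : Type0). Eq Nat 4 4
the term's type:
  Pi (v : Type0). Type0


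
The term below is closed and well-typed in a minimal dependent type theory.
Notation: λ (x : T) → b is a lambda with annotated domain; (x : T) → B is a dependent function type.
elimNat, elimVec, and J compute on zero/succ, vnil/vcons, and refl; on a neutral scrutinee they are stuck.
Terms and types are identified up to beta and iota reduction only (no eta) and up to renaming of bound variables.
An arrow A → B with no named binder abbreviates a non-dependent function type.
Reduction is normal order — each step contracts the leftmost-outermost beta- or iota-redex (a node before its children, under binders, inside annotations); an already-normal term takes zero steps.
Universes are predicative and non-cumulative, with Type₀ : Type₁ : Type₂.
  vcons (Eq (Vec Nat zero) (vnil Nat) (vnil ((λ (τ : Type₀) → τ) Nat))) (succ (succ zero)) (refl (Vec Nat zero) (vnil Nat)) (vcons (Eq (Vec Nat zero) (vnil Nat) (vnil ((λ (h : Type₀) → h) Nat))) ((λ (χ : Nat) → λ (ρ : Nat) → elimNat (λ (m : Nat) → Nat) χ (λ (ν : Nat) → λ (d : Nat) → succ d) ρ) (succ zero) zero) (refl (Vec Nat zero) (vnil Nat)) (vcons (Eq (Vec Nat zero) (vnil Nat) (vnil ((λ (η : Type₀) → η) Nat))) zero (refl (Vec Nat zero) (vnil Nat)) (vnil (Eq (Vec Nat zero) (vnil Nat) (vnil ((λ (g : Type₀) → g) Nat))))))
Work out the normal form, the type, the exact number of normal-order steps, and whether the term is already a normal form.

normal form:
  vcons (Eq (Vec Nat zero) (vnil Nat) (vnil Nat)) (succ (succ zero)) (refl (Vec Nat zero) (vnil Nat)) (vcons (Eq (Vec Nat zero) (vnil Nat) (vnil Nat)) (succ zero) (refl (Vec Nat zero) (vnil Nat)) (vcons (Eq (Vec Nat zero) (vnil Nat) (vnil Nat)) zero (refl (Vec Nat zero) (vnil Nat)) (vnil (Eq (Vec Nat zero) (vnil Nat) (vnil Nat)))))
inferred type:
  Vec (Eq (Vec Nat zero) (vnil Nat) (vnil Nat)) (succ (succ (succ zero)))
reduction steps (normal order): 7
already normal: no
first redex: a beta-redex


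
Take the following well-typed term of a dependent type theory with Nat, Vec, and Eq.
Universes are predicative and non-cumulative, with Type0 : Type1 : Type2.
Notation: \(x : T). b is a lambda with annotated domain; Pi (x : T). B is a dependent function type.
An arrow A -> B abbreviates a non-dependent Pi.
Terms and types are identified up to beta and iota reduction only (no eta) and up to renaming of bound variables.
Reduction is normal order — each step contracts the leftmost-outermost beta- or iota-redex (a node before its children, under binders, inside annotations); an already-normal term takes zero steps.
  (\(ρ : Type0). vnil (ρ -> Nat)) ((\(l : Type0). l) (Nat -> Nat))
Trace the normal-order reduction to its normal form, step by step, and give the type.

normal-order reduction:
  (\(ρ : Type0). vnil (ρ -> Nat)) ((\(l : Type0). l) (Nat -> Nat))
  ~> vnil ((\(ρ : Type0). ρ) (Nat -> Nat) -> Nat)
  ~> vnil ((Nat -> Nat) -> Nat)
type:
  Vec ((Nat -> Nat) -> Nat) zero


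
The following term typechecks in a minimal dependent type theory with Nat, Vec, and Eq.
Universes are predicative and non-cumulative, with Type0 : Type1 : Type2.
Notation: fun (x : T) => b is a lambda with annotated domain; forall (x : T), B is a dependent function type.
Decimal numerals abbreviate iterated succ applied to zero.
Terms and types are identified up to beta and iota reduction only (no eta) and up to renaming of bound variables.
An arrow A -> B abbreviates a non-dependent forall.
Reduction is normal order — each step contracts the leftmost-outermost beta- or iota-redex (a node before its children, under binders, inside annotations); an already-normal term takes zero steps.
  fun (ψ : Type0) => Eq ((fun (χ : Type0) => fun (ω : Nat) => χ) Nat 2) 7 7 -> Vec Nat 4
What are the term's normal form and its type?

normal form:
  fun (ψ : Type0) => Eq Nat 7 7 -> Vec Nat 4
the term's type:
  Type0 -> Type0


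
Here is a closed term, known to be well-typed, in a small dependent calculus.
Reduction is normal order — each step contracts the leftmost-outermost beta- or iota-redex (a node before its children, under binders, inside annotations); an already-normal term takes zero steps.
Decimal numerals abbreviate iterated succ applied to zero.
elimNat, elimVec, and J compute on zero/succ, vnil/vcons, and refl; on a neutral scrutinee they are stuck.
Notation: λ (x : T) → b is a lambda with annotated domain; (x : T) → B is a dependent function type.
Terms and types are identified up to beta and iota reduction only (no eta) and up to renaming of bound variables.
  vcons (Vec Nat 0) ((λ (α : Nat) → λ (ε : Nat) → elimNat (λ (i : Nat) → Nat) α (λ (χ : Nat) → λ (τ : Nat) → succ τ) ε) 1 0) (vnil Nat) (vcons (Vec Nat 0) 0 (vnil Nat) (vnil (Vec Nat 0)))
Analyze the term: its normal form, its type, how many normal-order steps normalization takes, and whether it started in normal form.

normal form:
  vcons (Vec Nat 0) 1 (vnil Nat) (vcons (Vec Nat 0) 0 (vnil Nat) (vnil (Vec Nat 0)))
inferred type:
  Vec (Vec Nat 0) 2
normal-order step count: 3
term was already normal: no
first redex: a beta-redex


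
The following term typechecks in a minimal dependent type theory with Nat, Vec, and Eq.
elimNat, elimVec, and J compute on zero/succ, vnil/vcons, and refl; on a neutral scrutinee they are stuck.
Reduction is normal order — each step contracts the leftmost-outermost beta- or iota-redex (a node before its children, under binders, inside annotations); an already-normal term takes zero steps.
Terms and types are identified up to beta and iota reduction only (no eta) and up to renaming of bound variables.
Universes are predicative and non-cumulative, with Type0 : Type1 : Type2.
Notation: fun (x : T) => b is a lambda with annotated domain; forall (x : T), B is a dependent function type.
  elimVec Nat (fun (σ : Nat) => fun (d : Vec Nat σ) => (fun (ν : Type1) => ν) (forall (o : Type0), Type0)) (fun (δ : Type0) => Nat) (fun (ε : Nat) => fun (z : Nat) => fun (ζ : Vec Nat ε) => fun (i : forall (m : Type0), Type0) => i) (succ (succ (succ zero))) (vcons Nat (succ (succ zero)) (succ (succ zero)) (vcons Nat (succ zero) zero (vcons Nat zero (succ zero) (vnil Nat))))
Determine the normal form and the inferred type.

reduced normal form:
  fun (σ : Type0) => Nat
inferred type:
  forall (σ : Type0), Type0
observation: the leftmost-outermost redex is an elimVec iota-redex, and normalization takes 16 steps.


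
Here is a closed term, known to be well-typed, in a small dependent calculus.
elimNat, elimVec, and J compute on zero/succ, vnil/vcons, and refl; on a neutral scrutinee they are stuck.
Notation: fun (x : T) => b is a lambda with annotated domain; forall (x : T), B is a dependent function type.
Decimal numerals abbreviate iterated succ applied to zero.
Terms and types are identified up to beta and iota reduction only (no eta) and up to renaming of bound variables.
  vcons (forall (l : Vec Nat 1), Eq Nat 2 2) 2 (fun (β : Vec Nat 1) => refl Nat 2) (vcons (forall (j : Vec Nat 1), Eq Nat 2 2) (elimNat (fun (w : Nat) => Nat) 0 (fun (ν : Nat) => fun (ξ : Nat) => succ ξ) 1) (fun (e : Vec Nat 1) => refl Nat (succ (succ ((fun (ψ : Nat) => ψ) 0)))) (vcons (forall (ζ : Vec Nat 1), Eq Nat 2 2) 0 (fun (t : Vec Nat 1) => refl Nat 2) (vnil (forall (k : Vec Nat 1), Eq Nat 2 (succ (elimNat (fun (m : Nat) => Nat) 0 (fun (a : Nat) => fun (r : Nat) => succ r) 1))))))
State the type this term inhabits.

type:
  Vec (forall (l : Vec Nat 1), Eq Nat 2 2) 3


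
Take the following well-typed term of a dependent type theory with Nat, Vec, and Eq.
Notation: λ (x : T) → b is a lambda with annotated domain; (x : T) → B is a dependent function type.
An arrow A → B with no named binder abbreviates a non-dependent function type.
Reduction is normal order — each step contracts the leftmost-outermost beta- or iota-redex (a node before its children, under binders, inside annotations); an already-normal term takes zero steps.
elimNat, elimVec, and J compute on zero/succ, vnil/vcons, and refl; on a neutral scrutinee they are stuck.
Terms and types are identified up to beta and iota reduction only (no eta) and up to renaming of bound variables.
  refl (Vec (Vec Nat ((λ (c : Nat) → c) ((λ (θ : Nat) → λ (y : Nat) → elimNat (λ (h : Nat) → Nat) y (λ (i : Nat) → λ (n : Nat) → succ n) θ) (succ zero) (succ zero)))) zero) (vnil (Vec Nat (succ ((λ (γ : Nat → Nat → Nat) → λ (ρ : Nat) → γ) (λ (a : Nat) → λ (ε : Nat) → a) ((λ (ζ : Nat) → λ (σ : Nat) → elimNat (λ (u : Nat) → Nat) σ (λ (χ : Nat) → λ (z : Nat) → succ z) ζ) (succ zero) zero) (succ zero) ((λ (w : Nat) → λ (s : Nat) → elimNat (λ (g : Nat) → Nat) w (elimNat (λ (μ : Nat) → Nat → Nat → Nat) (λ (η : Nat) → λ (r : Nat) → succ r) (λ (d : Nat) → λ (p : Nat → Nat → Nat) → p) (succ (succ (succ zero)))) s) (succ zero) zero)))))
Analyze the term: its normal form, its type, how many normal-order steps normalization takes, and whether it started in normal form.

resulting normal form:
  refl (Vec (Vec Nat (succ (succ zero))) zero) (vnil (Vec Nat (succ (succ zero))))
inferred type:
  Eq (Vec (Vec Nat (succ (succ zero))) zero) (vnil (Vec Nat (succ (succ zero)))) (vnil (Vec Nat (succ (succ zero))))
normal-order step count: 11
term was already normal: no
first contracted redex: a beta-redex


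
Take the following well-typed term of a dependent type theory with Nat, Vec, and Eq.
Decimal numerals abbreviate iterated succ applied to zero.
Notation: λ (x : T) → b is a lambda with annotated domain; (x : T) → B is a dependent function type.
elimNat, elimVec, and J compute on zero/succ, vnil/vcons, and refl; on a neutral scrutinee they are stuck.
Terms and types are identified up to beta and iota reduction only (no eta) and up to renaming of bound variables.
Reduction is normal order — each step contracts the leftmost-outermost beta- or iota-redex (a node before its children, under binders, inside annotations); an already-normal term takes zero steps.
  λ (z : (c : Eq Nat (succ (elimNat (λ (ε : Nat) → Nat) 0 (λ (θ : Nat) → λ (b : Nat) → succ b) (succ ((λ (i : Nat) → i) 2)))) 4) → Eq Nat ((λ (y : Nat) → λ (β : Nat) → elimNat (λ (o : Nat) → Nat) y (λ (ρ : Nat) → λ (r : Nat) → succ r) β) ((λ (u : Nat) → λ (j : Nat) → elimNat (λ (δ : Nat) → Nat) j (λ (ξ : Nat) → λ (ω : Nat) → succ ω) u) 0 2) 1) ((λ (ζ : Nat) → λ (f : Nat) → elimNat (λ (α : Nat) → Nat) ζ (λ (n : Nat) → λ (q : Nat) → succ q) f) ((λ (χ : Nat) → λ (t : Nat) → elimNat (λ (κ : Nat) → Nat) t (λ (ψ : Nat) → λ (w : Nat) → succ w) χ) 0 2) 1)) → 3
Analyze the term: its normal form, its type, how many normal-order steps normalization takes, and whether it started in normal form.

reduced normal form:
  λ (z : (c : Eq Nat 4 4) → Eq Nat 3 3) → 3
type:
  (z : (c : Eq Nat 4 4) → Eq Nat 3 3) → Nat
steps to reach normal form (normal order): 29
already normal: no
first redex: an elimNat iota-redex


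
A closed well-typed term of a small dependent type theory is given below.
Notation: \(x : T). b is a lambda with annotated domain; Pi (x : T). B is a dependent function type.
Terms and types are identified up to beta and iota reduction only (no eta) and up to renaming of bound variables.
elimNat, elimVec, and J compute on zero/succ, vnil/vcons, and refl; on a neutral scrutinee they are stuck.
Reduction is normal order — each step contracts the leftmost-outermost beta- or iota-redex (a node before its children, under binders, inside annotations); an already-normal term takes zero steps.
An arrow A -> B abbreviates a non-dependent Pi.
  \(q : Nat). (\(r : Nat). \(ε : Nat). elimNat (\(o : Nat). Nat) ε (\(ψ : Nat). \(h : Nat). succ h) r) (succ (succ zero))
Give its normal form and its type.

normal form:
  \(q : Nat). \(r : Nat). succ (succ r)
inferred type:
  Nat -> Nat -> Nat
observation: the first redex contracted is a beta-redex; the normal form is reached in 8 normal-order steps.


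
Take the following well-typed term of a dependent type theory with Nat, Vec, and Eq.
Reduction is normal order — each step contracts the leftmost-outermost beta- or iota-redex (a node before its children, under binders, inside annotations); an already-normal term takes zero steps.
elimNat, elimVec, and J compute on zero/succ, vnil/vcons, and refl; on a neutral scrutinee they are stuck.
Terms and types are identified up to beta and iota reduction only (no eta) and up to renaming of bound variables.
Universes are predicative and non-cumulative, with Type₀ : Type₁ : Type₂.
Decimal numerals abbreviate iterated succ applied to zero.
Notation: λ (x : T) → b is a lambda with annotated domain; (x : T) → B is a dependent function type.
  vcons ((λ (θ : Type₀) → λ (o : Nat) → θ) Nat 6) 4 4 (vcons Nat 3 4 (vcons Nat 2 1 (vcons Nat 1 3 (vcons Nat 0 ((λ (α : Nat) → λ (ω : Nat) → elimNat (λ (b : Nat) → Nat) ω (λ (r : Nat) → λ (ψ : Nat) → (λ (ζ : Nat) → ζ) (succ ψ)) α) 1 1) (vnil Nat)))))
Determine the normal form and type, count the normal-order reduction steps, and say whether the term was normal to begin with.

normal form:
  vcons Nat 4 4 (vcons Nat 3 4 (vcons Nat 2 1 (vcons Nat 1 3 (vcons Nat 0 2 (vnil Nat)))))
the term's type:
  Vec Nat 5
steps to reach normal form (normal order): 9
already normal: no
first redex: a beta-redex


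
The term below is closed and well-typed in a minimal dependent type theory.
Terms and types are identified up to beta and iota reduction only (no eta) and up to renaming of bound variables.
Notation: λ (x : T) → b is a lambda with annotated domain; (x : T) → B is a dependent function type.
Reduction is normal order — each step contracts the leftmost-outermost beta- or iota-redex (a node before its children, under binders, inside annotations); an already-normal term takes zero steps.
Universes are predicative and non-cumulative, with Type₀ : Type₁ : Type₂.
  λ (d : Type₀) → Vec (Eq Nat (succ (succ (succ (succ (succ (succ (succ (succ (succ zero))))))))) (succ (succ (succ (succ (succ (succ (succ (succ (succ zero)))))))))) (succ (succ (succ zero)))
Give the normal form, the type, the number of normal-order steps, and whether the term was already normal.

reduced normal form:
  λ (d : Type₀) → Vec (Eq Nat (succ (succ (succ (succ (succ (succ (succ (succ (succ zero))))))))) (succ (succ (succ (succ (succ (succ (succ (succ (succ zero)))))))))) (succ (succ (succ zero)))
the term's type:
  (d : Type₀) → Type₀
reduction steps (normal order): 0
already normal: yes


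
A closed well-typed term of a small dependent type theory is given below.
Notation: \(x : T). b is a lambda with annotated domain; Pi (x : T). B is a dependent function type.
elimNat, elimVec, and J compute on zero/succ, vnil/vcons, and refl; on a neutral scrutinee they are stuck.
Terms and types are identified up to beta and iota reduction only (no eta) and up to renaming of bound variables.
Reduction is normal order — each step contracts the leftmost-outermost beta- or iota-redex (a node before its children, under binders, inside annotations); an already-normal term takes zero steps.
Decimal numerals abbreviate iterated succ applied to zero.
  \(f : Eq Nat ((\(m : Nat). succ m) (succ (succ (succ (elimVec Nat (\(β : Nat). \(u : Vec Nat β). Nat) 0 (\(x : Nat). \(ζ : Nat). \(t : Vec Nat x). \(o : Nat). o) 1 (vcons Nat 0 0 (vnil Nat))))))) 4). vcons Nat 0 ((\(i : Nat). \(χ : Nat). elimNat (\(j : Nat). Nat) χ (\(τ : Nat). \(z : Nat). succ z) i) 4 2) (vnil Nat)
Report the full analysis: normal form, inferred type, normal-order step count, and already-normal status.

reduced normal form:
  \(f : Eq Nat 4 4). vcons Nat 0 6 (vnil Nat)
type:
  Pi (f : Eq Nat 4 4). Vec Nat 1
reduction steps (normal order): 22
already normal: no
first contracted redex: a beta-redex


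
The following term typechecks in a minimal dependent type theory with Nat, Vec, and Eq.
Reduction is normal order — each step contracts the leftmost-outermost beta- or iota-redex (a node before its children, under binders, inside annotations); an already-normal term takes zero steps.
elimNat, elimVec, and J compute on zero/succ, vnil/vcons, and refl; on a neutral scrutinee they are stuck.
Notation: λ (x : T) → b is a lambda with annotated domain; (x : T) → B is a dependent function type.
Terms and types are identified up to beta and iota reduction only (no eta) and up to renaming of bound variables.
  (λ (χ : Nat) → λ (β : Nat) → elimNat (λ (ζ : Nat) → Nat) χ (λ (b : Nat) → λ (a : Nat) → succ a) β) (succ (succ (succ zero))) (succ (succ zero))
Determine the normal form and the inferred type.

reduced normal form:
  succ (succ (succ (succ (succ zero))))
the term's type:
  Nat
observation: 9 normal-order steps separate the term from its normal form.


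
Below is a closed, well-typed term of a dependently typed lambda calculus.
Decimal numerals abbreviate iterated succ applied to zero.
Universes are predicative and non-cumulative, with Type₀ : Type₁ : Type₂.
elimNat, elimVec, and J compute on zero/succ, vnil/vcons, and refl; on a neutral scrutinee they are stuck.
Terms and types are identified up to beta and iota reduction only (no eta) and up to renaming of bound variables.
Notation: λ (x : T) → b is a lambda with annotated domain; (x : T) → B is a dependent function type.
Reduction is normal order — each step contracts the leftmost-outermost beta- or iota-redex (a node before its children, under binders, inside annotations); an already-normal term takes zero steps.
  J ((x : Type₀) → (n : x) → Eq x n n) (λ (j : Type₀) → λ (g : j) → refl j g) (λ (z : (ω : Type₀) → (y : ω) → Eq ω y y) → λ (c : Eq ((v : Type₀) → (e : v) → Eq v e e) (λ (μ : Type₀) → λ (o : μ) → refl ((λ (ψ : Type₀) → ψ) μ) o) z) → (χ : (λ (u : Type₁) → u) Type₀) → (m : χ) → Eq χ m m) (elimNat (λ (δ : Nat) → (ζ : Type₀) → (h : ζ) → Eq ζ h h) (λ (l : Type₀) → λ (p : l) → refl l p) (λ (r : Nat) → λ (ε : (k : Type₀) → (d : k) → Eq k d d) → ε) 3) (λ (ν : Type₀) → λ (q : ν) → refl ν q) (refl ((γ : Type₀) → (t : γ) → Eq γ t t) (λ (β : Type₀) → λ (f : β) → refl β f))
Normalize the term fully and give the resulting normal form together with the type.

normal form:
  λ (x : Type₀) → λ (n : x) → refl x n
type:
  (x : Type₀) → (n : x) → Eq x n n
observation: normalization takes exactly 11 steps under the normal-order strategy.


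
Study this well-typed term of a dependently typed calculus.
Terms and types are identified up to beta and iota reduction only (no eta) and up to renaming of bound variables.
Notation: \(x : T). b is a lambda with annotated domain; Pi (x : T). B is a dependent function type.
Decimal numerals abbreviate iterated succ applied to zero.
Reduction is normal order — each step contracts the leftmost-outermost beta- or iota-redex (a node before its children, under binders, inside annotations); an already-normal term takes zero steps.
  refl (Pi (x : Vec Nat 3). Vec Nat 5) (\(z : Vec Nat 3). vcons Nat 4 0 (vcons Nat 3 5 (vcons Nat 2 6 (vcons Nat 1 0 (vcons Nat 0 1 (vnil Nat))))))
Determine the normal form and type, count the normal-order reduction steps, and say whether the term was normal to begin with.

normal form:
  refl (Pi (x : Vec Nat 3). Vec Nat 5) (\(z : Vec Nat 3). vcons Nat 4 0 (vcons Nat 3 5 (vcons Nat 2 6 (vcons Nat 1 0 (vcons Nat 0 1 (vnil Nat))))))
type:
  Eq (Pi (x : Vec Nat 3). Vec Nat 5) (\(z : Vec Nat 3). vcons Nat 4 0 (vcons Nat 3 5 (vcons Nat 2 6 (vcons Nat 1 0 (vcons Nat 0 1 (vnil Nat)))))) (\(h : Vec Nat 3). vcons Nat 4 0 (vcons Nat 3 5 (vcons Nat 2 6 (vcons Nat 1 0 (vcons Nat 0 1 (vnil Nat))))))
normal-order step count: 0
started in normal form: yes


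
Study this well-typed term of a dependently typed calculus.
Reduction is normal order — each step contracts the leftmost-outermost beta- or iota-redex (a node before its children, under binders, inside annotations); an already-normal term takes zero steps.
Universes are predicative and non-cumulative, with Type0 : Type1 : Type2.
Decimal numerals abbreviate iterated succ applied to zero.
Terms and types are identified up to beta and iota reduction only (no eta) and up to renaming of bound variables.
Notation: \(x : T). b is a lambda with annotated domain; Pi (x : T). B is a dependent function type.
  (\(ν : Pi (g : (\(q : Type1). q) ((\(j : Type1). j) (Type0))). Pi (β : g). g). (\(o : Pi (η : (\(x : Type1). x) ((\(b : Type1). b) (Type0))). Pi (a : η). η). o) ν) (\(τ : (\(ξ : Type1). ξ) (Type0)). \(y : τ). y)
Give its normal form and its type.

reduced normal form:
  \(ν : Type0). \(g : ν). g
type:
  Pi (ν : Type0). Pi (g : ν). ν
observation: the leftmost-outermost redex is a beta-redex, and normalization takes 3 steps.


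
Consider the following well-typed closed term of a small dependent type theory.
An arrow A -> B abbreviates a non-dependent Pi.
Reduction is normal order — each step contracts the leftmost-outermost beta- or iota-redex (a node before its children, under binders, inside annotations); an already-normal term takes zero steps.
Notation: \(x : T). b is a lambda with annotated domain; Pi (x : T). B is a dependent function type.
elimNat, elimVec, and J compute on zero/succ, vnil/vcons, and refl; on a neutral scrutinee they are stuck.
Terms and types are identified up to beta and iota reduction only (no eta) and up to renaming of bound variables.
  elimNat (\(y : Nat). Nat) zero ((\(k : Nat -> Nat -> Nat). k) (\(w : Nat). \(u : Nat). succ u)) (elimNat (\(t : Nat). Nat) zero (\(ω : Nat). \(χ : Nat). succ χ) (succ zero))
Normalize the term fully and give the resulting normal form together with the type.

normal form:
  succ zero
the term's type:
  Nat


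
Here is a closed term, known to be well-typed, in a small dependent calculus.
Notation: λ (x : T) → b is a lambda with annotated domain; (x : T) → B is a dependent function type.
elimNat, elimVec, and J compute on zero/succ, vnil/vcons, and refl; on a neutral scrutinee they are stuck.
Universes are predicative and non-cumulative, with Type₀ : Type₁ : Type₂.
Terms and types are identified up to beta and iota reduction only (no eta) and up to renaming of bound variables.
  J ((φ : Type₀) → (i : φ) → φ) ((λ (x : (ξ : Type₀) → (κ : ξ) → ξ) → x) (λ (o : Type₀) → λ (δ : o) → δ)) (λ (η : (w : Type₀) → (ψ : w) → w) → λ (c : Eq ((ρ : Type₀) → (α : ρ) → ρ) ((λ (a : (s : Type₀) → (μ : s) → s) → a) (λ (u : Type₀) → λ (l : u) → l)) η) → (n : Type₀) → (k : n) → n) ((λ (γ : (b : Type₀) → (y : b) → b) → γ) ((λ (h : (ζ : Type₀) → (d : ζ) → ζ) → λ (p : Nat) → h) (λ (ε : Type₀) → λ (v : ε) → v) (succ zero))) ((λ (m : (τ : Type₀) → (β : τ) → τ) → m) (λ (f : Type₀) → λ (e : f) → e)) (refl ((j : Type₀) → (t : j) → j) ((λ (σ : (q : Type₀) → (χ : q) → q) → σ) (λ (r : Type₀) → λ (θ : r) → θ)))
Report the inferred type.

type:
  (φ : Type₀) → (i : φ) → φ


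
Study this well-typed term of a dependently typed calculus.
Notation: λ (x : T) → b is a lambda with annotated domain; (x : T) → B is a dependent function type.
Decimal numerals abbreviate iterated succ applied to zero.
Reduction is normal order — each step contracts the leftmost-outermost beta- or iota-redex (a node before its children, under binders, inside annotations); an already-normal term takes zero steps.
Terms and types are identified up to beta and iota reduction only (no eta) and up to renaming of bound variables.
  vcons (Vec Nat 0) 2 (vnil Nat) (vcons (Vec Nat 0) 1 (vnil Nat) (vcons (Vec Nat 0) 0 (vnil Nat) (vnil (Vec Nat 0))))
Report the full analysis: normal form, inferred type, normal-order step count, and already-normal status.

resulting normal form:
  vcons (Vec Nat 0) 2 (vnil Nat) (vcons (Vec Nat 0) 1 (vnil Nat) (vcons (Vec Nat 0) 0 (vnil Nat) (vnil (Vec Nat 0))))
inferred type:
  Vec (Vec Nat 0) 3
normal-order step count: 0
already normal: yes


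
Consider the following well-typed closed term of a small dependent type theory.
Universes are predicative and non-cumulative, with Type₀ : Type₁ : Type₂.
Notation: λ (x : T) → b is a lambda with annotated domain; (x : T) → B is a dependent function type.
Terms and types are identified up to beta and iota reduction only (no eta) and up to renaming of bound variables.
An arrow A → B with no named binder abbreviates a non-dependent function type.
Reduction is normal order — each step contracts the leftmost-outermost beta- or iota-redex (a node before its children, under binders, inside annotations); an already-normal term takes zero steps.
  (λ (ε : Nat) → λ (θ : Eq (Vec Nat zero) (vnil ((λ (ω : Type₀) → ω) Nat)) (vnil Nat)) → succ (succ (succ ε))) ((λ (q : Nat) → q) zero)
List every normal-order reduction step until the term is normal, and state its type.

reduction (normal order):
  (λ (ε : Nat) → λ (θ : Eq (Vec Nat zero) (vnil ((λ (ω : Type₀) → ω) Nat)) (vnil Nat)) → succ (succ (succ ε))) ((λ (q : Nat) → q) zero)
  ~> λ (ε : Eq (Vec Nat zero) (vnil ((λ (θ : Type₀) → θ) Nat)) (vnil Nat)) → succ (succ (succ ((λ (ω : Nat) → ω) zero)))
  ~> λ (ε : Eq (Vec Nat zero) (vnil Nat) (vnil Nat)) → succ (succ (succ ((λ (θ : Nat) → θ) zero)))
  ~> λ (ε : Eq (Vec Nat zero) (vnil Nat) (vnil Nat)) → succ (succ (succ zero))
the term's type:
  Eq (Vec Nat zero) (vnil Nat) (vnil Nat) → Nat


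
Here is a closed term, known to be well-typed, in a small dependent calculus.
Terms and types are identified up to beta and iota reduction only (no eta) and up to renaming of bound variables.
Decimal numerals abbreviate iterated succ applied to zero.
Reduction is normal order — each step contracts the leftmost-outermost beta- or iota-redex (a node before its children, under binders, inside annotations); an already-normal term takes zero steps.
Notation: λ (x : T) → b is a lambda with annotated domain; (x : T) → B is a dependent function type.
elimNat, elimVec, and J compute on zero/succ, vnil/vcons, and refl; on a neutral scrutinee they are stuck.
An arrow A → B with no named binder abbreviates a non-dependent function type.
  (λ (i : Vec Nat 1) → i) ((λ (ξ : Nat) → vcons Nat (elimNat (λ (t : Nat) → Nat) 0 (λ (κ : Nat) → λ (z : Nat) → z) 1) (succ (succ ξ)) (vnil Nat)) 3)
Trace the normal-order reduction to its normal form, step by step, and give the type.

reduction (normal order):
  (λ (i : Vec Nat 1) → i) ((λ (ξ : Nat) → vcons Nat (elimNat (λ (t : Nat) → Nat) 0 (λ (κ : Nat) → λ (z : Nat) → z) 1) (succ (succ ξ)) (vnil Nat)) 3)
  ~> (λ (i : Nat) → vcons Nat (elimNat (λ (ξ : Nat) → Nat) 0 (λ (t : Nat) → λ (κ : Nat) → κ) 1) (succ (succ i)) (vnil Nat)) 3
  ~> vcons Nat (elimNat (λ (i : Nat) → Nat) 0 (λ (ξ : Nat) → λ (t : Nat) → t) 1) 5 (vnil Nat)
  ~> vcons Nat ((λ (i : Nat) → λ (ξ : Nat) → ξ) 0 (elimNat (λ (t : Nat) → Nat) 0 (λ (κ : Nat) → λ (z : Nat) → z) 0)) 5 (vnil Nat)
  ~> vcons Nat ((λ (i : Nat) → i) (elimNat (λ (ξ : Nat) → Nat) 0 (λ (t : Nat) → λ (κ : Nat) → κ) 0)) 5 (vnil Nat)
  ~> vcons Nat (elimNat (λ (i : Nat) → Nat) 0 (λ (ξ : Nat) → λ (t : Nat) → t) 0) 5 (vnil Nat)
  ~> vcons Nat 0 5 (vnil Nat)
type:
  Vec Nat 1
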